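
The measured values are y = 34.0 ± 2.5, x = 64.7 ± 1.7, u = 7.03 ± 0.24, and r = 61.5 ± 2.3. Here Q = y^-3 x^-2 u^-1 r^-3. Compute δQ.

9.49e-16

For a monomial Q ∝ y^-3, x^-2, u^-1, r^-3, fractional errors add in quadrature:
  (-3·δy/y)² = (-3×0.0735)² = 0.0487;  (-2·δx/x)² = (-2×0.0263)² = 0.00276;  (-1·δu/u)² = (-1×0.0341)² = 0.00117;  (-3·δr/r)² = (-3×0.0374)² = 0.0126
δQ/Q = √(0.0652) = 0.255
Q = 3.72e-15, so δQ = 0.255 × 3.72e-15 = 9.49e-16.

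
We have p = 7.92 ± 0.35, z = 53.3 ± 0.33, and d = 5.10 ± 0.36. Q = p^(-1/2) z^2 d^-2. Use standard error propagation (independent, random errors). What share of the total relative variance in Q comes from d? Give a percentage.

96.9%

(δQ/Q)² = (−½·δp/p)² + (2·δz/z)² + (-2·δd/d)²
  p term: (-0.5×0.0442)² = 0.000488
  z term: (2×0.00619)² = 0.000153
  d term: (-2×0.0706)² = 0.0199
Total = 0.0206. Share from d = 0.0199/0.0206 = 0.969.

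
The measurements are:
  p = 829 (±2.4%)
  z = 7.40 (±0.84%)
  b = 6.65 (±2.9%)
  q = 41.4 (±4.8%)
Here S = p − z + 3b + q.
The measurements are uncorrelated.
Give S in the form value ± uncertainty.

883 ± 20.0

Sums and differences: (δS)² = Σ (cᵢ δxᵢ)².
  (δp)² = 396;  (δz)² = 0.00386;  (3·δb)² = 0.335;  (δq)² = 3.95
δS = √(400) = 20.0
S = 883.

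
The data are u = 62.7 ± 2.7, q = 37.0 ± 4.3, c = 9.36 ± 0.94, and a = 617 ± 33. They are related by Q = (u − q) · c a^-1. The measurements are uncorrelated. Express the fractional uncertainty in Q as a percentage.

22.8%

Let w = u − q = 25.7. δw = √(δu² + δq²) = √(7.29 + 18.5) = 5.08, so δw/w = 0.198.
Q is then a monomial in w, c, a:
δQ/Q = √((δw/w)² + (1·δc/c)² + (-1·δa/a)²) = √(0.0390 + 0.0101 + 0.00286) = 0.228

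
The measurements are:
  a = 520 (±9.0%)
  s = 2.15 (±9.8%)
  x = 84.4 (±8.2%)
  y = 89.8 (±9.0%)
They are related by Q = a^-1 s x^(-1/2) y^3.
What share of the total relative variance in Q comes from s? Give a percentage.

(δQ/Q)² = (-1·δa/a)² + (1·δs/s)² + (−½·δx/x)² + (3·δy/y)²
  a term: (-1×0.0900)² = 0.00810
  s term: (1×0.0980)² = 0.00960
  x term: (-0.5×0.0820)² = 0.00168
  y term: (3×0.0900)² = 0.0729
Total = 0.0923. Share from s = 0.00960/0.0923 = 0.104.

10.4%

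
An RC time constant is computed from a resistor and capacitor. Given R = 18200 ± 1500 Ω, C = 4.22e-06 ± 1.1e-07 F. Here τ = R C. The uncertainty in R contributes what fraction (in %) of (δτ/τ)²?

90.9%

(δτ/τ)² = (1·δR/R)² + (1·δC/C)²
  R term: (1×0.0824)² = 0.00679
  C term: (1×0.0261)² = 0.000679
Total = 0.00747. Share from R = 0.00679/0.00747 = 0.909.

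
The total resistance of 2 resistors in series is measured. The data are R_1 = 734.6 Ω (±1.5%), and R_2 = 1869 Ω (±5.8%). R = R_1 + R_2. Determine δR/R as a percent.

Each term contributes (cᵢ δxᵢ)² to (δR)²:
  (δR_1)² = 121;  (δR_2)² = 11800
δR = √(11900) = 109 Ω
R = 2604 Ω, so δR/R = 109/2604 = 0.0418.

4.18%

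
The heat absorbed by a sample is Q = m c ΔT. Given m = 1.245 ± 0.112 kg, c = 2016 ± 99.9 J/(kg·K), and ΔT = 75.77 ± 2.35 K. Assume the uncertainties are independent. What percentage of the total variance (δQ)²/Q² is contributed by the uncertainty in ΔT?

8.36%

(δQ/Q)² = (1·δm/m)² + (1·δc/c)² + (1·δΔT/ΔT)²
  m term: (1×0.0900)² = 0.00809
  c term: (1×0.0496)² = 0.00246
  ΔT term: (1×0.0310)² = 0.000962
Total = 0.0115. Share from ΔT = 0.000962/0.0115 = 0.0836.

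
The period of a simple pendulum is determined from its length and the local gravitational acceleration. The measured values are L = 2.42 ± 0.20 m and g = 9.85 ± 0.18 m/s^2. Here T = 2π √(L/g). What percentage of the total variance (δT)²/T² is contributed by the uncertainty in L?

(δT/T)² = (½·δL/L)² + (−½·δg/g)²
  L term: (0.5×0.0826)² = 0.00171
  g term: (-0.5×0.0183)² = 8.35e-05
Total = 0.00179. Share from L = 0.00171/0.00179 = 0.953.

95.3%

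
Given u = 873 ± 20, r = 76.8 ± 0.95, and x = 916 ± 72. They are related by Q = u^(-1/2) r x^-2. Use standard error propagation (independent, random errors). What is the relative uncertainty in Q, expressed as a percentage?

15.8%

Each factor contributes (exponent × relative error)² to (δQ/Q)²:
  (−½·δu/u)² = (-0.5×0.0229)² = 0.000131;  (1·δr/r)² = (1×0.0124)² = 0.000153;  (-2·δx/x)² = (-2×0.0786)² = 0.0247
δQ/Q = √(0.0250) = 0.158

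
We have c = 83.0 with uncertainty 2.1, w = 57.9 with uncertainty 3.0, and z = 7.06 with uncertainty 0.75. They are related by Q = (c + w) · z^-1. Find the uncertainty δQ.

2.18

Let u = c + w = 141. δu = √(δc² + δw²) = √(4.41 + 9.00) = 3.66, so δu/u = 0.0260.
Q is then a monomial in u, z:
δQ/Q = √((δu/u)² + (-1·δz/z)²) = √(0.000675 + 0.0113) = 0.109
Q = 20.0, so δQ = 0.109 × 20.0 = 2.18.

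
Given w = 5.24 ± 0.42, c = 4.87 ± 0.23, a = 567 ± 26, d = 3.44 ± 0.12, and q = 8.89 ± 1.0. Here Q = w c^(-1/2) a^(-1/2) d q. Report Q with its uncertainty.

For a monomial Q ∝ w, c^(-1/2), a^(-1/2), d, q, fractional errors add in quadrature:
  (1·δw/w)² = (1×0.0802)² = 0.00642;  (−½·δc/c)² = (-0.5×0.0472)² = 0.000558;  (−½·δa/a)² = (-0.5×0.0459)² = 0.000526;  (1·δd/d)² = (1×0.0349)² = 0.00122;  (1·δq/q)² = (1×0.112)² = 0.0127
δQ/Q = √(0.0214) = 0.146
Q = 3.05, so δQ = 0.146 × 3.05 = 0.446.

3.05 ± 0.446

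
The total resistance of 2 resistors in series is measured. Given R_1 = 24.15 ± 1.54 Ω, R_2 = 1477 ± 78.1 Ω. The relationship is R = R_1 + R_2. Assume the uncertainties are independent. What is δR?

78.1 Ω

R is a linear combination, so absolute uncertainties add in quadrature:
  (δR_1)² = 2.37;  (δR_2)² = 6100
δR = √(6100) = 78.1 Ω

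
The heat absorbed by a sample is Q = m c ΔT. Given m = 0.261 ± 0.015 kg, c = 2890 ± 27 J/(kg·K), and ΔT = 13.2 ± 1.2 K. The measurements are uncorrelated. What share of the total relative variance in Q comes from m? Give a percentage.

(δQ/Q)² = (1·δm/m)² + (1·δc/c)² + (1·δΔT/ΔT)²
  m term: (1×0.0575)² = 0.00330
  c term: (1×0.00934)² = 8.73e-05
  ΔT term: (1×0.0909)² = 0.00826
Total = 0.0117. Share from m = 0.00330/0.0117 = 0.283.

28.3%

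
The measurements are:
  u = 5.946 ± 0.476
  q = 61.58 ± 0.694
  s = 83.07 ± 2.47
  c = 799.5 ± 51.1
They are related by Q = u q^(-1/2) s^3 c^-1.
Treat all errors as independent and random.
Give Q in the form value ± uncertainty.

Products/powers → add relative errors in quadrature, weighted by exponent:
  (1·δu/u)² = (1×0.0801)² = 0.00641;  (−½·δq/q)² = (-0.5×0.0113)² = 3.18e-05;  (3·δs/s)² = (3×0.0297)² = 0.00796;  (-1·δc/c)² = (-1×0.0639)² = 0.00409
δQ/Q = √(0.0185) = 0.136
Q = 543.3, so δQ = 0.136 × 543.3 = 73.9.

543.3 ± 73.9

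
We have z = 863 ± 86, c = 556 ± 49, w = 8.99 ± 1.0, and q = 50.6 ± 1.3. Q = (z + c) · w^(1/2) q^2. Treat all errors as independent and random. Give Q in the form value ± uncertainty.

(1.09 ± 0.112) × 10^7

Let u = z + c = 1420. δu = √(δz² + δc²) = √(7400 + 2400) = 99.0, so δu/u = 0.0698.
Q is then a monomial in u, w, q:
δQ/Q = √((δu/u)² + (½·δw/w)² + (2·δq/q)²) = √(0.00487 + 0.00309 + 0.00264) = 0.103
Q = 1.09e+07, so δQ = 0.103 × 1.09e+07 = 1.12e+06.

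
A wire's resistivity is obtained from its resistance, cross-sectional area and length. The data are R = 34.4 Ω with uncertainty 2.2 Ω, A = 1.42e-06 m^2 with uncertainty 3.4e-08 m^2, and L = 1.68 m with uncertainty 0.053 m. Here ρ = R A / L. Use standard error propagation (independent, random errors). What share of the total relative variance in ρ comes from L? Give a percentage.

17.6%

(δρ/ρ)² = (1·δR/R)² + (1·δA/A)² + (-1·δL/L)²
  R term: (1×0.0640)² = 0.00409
  A term: (1×0.0239)² = 0.000573
  L term: (-1×0.0315)² = 0.000995
Total = 0.00566. Share from L = 0.000995/0.00566 = 0.176.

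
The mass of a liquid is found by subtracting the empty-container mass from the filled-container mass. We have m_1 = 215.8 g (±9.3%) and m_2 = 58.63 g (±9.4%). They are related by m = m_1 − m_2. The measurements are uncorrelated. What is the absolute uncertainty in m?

For a sum/difference, combine absolute errors in quadrature:
  (δm_1)² = 403;  (δm_2)² = 30.4
δm = √(433) = 20.8 g

20.8 g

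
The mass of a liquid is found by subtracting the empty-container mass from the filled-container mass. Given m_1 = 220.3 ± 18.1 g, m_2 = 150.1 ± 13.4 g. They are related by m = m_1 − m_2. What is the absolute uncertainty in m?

22.5 g

Absolute uncertainties add in quadrature for a linear combination:
  (δm_1)² = 328;  (δm_2)² = 180
δm = √(507) = 22.5 g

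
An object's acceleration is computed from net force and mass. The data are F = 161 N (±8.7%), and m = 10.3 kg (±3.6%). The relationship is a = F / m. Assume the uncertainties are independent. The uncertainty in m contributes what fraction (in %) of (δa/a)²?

(δa/a)² = (1·δF/F)² + (-1·δm/m)²
  F term: (1×0.0870)² = 0.00757
  m term: (-1×0.0360)² = 0.00130
Total = 0.00886. Share from m = 0.00130/0.00886 = 0.146.

14.6%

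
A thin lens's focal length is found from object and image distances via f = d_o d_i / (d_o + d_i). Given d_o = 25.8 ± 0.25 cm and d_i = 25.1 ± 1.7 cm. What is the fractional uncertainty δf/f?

0.0347

∂f/∂d_o = (d_i/(d_o+d_i))² = 0.243;  ∂f/∂d_i = (d_o/(d_o+d_i))² = 0.257
δf = √((∂f/∂d_o · δd_o)² + (∂f/∂d_i · δd_i)²) = √(0.00370 + 0.191) = 0.441 cm
f = 12.7 cm, so δf/f = 0.441/12.7 = 0.0347.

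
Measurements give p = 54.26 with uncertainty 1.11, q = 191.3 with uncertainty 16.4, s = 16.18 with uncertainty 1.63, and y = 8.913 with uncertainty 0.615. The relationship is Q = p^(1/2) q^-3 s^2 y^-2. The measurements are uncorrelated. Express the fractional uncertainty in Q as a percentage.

35.5%

Since Q is a product/quotient, work with relative uncertainties:
  (½·δp/p)² = (0.5×0.0205)² = 0.000105;  (-3·δq/q)² = (-3×0.0857)² = 0.0661;  (2·δs/s)² = (2×0.101)² = 0.0406;  (-2·δy/y)² = (-2×0.0690)² = 0.0190
δQ/Q = √(0.126) = 0.355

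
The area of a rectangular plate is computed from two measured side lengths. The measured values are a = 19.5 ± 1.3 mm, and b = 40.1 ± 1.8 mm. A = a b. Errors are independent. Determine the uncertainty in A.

Since A is a product/quotient, work with relative uncertainties:
  (1·δa/a)² = (1×0.0667)² = 0.00444;  (1·δb/b)² = (1×0.0449)² = 0.00201
δA/A = √(0.00646) = 0.0804
A = 782 mm^2, so δA = 0.0804 × 782 = 62.8 mm^2.

62.8 mm^2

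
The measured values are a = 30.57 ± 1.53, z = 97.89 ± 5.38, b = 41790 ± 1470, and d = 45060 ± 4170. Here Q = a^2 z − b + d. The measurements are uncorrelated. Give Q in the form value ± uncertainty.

Let p = a^2·z = 91480. δp/p = √((2·δa/a)² + (1·δz/z)²) = √(0.0100 + 0.00302) = 0.114, so δp = 10400.
Q = p − b + d: δQ = √(δp² + δb² + δd²) = √(1.09e+08 + 2.16e+06 + 1.74e+07) = 11300
Q = 94750.

94750 ± 11300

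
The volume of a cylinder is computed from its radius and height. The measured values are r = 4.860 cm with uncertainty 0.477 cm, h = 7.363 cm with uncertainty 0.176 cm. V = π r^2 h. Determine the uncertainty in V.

108 cm^3

Since V is a product/quotient, work with relative uncertainties:
  (2·δr/r)² = (2×0.0981)² = 0.0385;  (1·δh/h)² = (1×0.0239)² = 0.000571
δV/V = √(0.0391) = 0.198
V = 546.4 cm^3, so δV = 0.198 × 546.4 = 108 cm^3.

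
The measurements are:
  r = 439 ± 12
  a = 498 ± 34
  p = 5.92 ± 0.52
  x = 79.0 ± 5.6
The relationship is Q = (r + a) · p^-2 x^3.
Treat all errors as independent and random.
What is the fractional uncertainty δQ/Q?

0.279

Let u = r + a = 937. δu = √(δr² + δa²) = √(144 + 1160) = 36.1, so δu/u = 0.0385.
Q is then a monomial in u, p, x:
δQ/Q = √((δu/u)² + (-2·δp/p)² + (3·δx/x)²) = √(0.00148 + 0.0309 + 0.0452) = 0.279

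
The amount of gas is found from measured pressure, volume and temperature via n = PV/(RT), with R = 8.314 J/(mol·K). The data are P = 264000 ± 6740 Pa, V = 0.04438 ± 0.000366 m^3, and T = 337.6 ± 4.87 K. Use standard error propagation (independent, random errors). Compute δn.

For a monomial n ∝ P, V, T^-1, fractional errors add in quadrature:
  (1·δP/P)² = (1×0.0255)² = 0.000652;  (1·δV/V)² = (1×0.00825)² = 6.8e-05;  (-1·δT/T)² = (-1×0.0144)² = 0.000208
δn/n = √(0.000928) = 0.0305
n = 4.174 mol, so δn = 0.0305 × 4.174 = 0.127 mol.

0.127 mol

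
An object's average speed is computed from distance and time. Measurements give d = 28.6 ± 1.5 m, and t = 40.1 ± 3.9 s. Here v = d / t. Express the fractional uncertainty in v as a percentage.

11.0%

For a monomial v ∝ d, t^-1, fractional errors add in quadrature:
  (1·δd/d)² = (1×0.0524)² = 0.00275;  (-1·δt/t)² = (-1×0.0973)² = 0.00946
δv/v = √(0.0122) = 0.110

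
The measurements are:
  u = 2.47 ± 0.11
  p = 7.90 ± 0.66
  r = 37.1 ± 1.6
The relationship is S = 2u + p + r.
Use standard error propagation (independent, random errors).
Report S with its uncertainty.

Each term contributes (cᵢ δxᵢ)² to (δS)²:
  (2·δu)² = 0.0484;  (δp)² = 0.436;  (δr)² = 2.56
δS = √(3.04) = 1.74
S = 49.9.

49.9 ± 1.74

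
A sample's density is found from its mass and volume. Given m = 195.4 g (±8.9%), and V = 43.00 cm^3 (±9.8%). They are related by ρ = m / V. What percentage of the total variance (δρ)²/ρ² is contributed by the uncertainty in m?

45.2%

(δρ/ρ)² = (1·δm/m)² + (-1·δV/V)²
  m term: (1×0.0890)² = 0.00792
  V term: (-1×0.0980)² = 0.00960
Total = 0.0175. Share from m = 0.00792/0.0175 = 0.452.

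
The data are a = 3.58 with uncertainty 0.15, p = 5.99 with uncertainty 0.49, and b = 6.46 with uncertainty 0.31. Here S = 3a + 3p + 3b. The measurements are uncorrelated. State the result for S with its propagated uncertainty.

48.1 ± 1.80

Absolute uncertainties add in quadrature for a linear combination:
  (3·δa)² = 0.202;  (3·δp)² = 2.16;  (3·δb)² = 0.865
δS = √(3.23) = 1.80
S = 48.1.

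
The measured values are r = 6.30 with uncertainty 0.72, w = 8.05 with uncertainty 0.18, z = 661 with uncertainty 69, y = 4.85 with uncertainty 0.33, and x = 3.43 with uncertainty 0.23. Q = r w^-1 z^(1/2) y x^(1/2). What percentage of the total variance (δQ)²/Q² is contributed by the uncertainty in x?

5.10%

(δQ/Q)² = (1·δr/r)² + (-1·δw/w)² + (½·δz/z)² + (1·δy/y)² + (½·δx/x)²
  r term: (1×0.114)² = 0.0131
  w term: (-1×0.0224)² = 0.000500
  z term: (0.5×0.104)² = 0.00272
  y term: (1×0.0680)² = 0.00463
  x term: (0.5×0.0671)² = 0.00112
Total = 0.0220. Share from x = 0.00112/0.0220 = 0.0510.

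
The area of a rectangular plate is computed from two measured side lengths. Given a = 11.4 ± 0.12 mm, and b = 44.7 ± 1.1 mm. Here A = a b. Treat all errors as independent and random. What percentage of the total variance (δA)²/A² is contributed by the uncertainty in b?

(δA/A)² = (1·δa/a)² + (1·δb/b)²
  a term: (1×0.0105)² = 0.000111
  b term: (1×0.0246)² = 0.000606
Total = 0.000716. Share from b = 0.000606/0.000716 = 0.845.

84.5%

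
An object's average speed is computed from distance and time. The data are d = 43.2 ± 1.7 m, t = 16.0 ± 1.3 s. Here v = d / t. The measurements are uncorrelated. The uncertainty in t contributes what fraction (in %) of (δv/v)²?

(δv/v)² = (1·δd/d)² + (-1·δt/t)²
  d term: (1×0.0394)² = 0.00155
  t term: (-1×0.0813)² = 0.00660
Total = 0.00815. Share from t = 0.00660/0.00815 = 0.810.

81.0%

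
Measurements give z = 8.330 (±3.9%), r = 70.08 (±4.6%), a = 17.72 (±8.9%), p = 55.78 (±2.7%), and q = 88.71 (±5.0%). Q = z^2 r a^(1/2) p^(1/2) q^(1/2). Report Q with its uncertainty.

(1.440 ± 0.151) × 10^6

Relative error in a monomial: (δQ/Q)² = Σ (nᵢ · δxᵢ/xᵢ)².
  (2·δz/z)² = (2×0.0390)² = 0.00608;  (1·δr/r)² = (1×0.0460)² = 0.00212;  (½·δa/a)² = (0.5×0.0890)² = 0.00198;  (½·δp/p)² = (0.5×0.0270)² = 0.000182;  (½·δq/q)² = (0.5×0.0500)² = 0.000625
δQ/Q = √(0.0110) = 0.105
Q = 1.44e+06, so δQ = 0.105 × 1.44e+06 = 1.51e+05.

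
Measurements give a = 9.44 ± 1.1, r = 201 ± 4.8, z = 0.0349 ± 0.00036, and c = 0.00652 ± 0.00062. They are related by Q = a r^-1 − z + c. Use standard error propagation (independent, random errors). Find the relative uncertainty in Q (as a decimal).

Let p = a·r^-1 = 0.0470. δp/p = √((1·δa/a)² + (-1·δr/r)²) = √(0.0136 + 0.000570) = 0.119, so δp = 0.00559.
Q = p − z + c: δQ = √(δp² + δz² + δc²) = √(3.12e-05 + 1.3e-07 + 3.84e-07) = 0.00563
Q = 0.0186, so δQ/Q = 0.00563/0.0186 = 0.303.

0.303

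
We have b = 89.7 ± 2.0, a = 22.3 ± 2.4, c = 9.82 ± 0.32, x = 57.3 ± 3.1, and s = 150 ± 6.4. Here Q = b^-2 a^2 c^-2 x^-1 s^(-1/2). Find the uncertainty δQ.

2.16e-07

Each factor contributes (exponent × relative error)² to (δQ/Q)²:
  (-2·δb/b)² = (-2×0.0223)² = 0.00199;  (2·δa/a)² = (2×0.108)² = 0.0463;  (-2·δc/c)² = (-2×0.0326)² = 0.00425;  (-1·δx/x)² = (-1×0.0541)² = 0.00293;  (−½·δs/s)² = (-0.5×0.0427)² = 0.000455
δQ/Q = √(0.0559) = 0.237
Q = 9.13e-07, so δQ = 0.237 × 9.13e-07 = 2.16e-07.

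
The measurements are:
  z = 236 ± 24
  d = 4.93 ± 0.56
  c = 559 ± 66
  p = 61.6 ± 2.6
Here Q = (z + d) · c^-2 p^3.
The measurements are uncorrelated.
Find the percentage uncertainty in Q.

28.6%

Let u = z + d = 241. δu = √(δz² + δd²) = √(576 + 0.314) = 24.0, so δu/u = 0.0996.
Q is then a monomial in u, c, p:
δQ/Q = √((δu/u)² + (-2·δc/c)² + (3·δp/p)²) = √(0.00993 + 0.0558 + 0.0160) = 0.286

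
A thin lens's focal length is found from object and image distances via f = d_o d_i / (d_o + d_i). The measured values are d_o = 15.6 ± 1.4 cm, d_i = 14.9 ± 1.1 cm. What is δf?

∂f/∂d_o = (d_i/(d_o+d_i))² = 0.239;  ∂f/∂d_i = (d_o/(d_o+d_i))² = 0.262
δf = √((∂f/∂d_o · δd_o)² + (∂f/∂d_i · δd_i)²) = √(0.112 + 0.0828) = 0.441 cm

0.441 cm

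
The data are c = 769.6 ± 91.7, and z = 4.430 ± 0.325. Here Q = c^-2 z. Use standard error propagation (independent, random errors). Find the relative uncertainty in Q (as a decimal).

For a monomial Q ∝ c^-2, z, fractional errors add in quadrature:
  (-2·δc/c)² = (-2×0.119)² = 0.0568;  (1·δz/z)² = (1×0.0734)² = 0.00538
δQ/Q = √(0.0622) = 0.249

0.249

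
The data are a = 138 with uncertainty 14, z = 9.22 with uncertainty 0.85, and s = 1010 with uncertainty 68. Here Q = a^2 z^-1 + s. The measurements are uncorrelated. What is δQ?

465

Let p = a^2·z^-1 = 2070. δp/p = √((2·δa/a)² + (-1·δz/z)²) = √(0.0412 + 0.00850) = 0.223, so δp = 460.
Q = p + s: δQ = √(δp² + δs²) = √(2.12e+05 + 4620) = 465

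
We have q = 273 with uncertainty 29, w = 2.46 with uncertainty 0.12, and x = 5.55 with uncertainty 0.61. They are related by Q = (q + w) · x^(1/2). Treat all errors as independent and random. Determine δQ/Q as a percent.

Let u = q + w = 275. δu = √(δq² + δw²) = √(841 + 0.0144) = 29.0, so δu/u = 0.105.
Q is then a monomial in u, x:
δQ/Q = √((δu/u)² + (½·δx/x)²) = √(0.0111 + 0.00302) = 0.119

11.9%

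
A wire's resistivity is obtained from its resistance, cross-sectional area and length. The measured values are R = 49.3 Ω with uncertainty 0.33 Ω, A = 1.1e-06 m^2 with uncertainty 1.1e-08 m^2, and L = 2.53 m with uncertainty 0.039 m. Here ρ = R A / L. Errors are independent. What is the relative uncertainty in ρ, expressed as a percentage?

1.96%

Each factor contributes (exponent × relative error)² to (δρ/ρ)²:
  (1·δR/R)² = (1×0.00669)² = 4.48e-05;  (1·δA/A)² = (1×0.0100)² = 0.000100;  (-1·δL/L)² = (-1×0.0154)² = 0.000238
δρ/ρ = √(0.000382) = 0.0196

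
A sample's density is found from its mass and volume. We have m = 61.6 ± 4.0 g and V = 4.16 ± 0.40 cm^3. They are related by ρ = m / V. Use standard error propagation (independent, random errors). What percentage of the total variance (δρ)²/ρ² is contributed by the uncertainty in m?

31.3%

(δρ/ρ)² = (1·δm/m)² + (-1·δV/V)²
  m term: (1×0.0649)² = 0.00422
  V term: (-1×0.0962)² = 0.00925
Total = 0.0135. Share from m = 0.00422/0.0135 = 0.313.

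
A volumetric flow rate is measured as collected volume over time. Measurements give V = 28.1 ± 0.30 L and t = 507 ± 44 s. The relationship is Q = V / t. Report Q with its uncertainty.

Products/powers → add relative errors in quadrature, weighted by exponent:
  (1·δV/V)² = (1×0.0107)² = 0.000114;  (-1·δt/t)² = (-1×0.0868)² = 0.00753
δQ/Q = √(0.00765) = 0.0874
Q = 0.0554 L/s, so δQ = 0.0874 × 0.0554 = 0.00485 L/s.

0.0554 ± 0.00485 L/s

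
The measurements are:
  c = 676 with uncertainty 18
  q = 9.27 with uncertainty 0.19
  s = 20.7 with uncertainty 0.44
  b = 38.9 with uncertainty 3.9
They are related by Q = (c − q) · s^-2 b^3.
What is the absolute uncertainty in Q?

Let u = c − q = 667. δu = √(δc² + δq²) = √(324 + 0.0361) = 18.0, so δu/u = 0.0270.
Q is then a monomial in u, s, b:
δQ/Q = √((δu/u)² + (-2·δs/s)² + (3·δb/b)²) = √(0.000729 + 0.00181 + 0.0905) = 0.305
Q = 91600, so δQ = 0.305 × 91600 = 27900.

27900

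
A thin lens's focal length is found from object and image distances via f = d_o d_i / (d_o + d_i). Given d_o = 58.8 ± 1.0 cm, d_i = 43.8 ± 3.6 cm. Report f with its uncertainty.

25.1 ± 1.20 cm

∂f/∂d_o = (d_i/(d_o+d_i))² = 0.182;  ∂f/∂d_i = (d_o/(d_o+d_i))² = 0.328
δf = √((∂f/∂d_o · δd_o)² + (∂f/∂d_i · δd_i)²) = √(0.0332 + 1.40) = 1.20 cm
f = 25.1 cm.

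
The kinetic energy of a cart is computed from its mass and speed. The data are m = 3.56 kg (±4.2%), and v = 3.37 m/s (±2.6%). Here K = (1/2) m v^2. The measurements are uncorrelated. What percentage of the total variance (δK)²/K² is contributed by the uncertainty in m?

(δK/K)² = (1·δm/m)² + (2·δv/v)²
  m term: (1×0.0420)² = 0.00176
  v term: (2×0.0260)² = 0.00270
Total = 0.00447. Share from m = 0.00176/0.00447 = 0.395.

39.5%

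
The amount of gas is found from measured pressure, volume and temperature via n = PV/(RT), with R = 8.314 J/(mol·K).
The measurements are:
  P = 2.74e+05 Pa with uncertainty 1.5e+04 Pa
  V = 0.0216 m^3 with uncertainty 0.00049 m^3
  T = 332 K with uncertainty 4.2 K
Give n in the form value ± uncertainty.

2.14 ± 0.130 mol

For a monomial n ∝ P, V, T^-1, fractional errors add in quadrature:
  (1·δP/P)² = (1×0.0547)² = 0.00300;  (1·δV/V)² = (1×0.0227)² = 0.000515;  (-1·δT/T)² = (-1×0.0127)² = 0.000160
δn/n = √(0.00367) = 0.0606
n = 2.14 mol, so δn = 0.0606 × 2.14 = 0.130 mol.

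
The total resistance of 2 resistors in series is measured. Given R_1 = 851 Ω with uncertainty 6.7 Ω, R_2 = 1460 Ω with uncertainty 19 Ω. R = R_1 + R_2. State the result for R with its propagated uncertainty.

Absolute uncertainties add in quadrature for a linear combination:
  (δR_1)² = 44.9;  (δR_2)² = 361
δR = √(406) = 20.1 Ω
R = 2310 Ω.

2310 ± 20.1 Ω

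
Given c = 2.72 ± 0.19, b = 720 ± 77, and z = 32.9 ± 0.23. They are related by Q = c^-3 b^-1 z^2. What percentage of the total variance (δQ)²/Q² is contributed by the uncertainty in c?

79.1%

(δQ/Q)² = (-3·δc/c)² + (-1·δb/b)² + (2·δz/z)²
  c term: (-3×0.0699)² = 0.0439
  b term: (-1×0.107)² = 0.0114
  z term: (2×0.00699)² = 0.000195
Total = 0.0555. Share from c = 0.0439/0.0555 = 0.791.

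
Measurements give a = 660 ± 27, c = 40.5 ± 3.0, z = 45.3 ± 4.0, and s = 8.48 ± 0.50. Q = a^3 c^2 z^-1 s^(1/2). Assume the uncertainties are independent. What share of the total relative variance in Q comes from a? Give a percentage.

33.0%

(δQ/Q)² = (3·δa/a)² + (2·δc/c)² + (-1·δz/z)² + (½·δs/s)²
  a term: (3×0.0409)² = 0.0151
  c term: (2×0.0741)² = 0.0219
  z term: (-1×0.0883)² = 0.00780
  s term: (0.5×0.0590)² = 0.000869
Total = 0.0457. Share from a = 0.0151/0.0457 = 0.330.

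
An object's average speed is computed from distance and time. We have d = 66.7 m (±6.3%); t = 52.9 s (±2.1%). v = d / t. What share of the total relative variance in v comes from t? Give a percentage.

(δv/v)² = (1·δd/d)² + (-1·δt/t)²
  d term: (1×0.0630)² = 0.00397
  t term: (-1×0.0210)² = 0.000441
Total = 0.00441. Share from t = 0.000441/0.00441 = 0.100.

10.0%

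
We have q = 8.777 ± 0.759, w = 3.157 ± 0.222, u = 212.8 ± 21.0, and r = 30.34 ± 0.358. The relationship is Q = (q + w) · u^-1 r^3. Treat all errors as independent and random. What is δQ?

Let h = q + w = 11.93. δh = √(δq² + δw²) = √(0.576 + 0.0493) = 0.791, so δh/h = 0.0663.
Q is then a monomial in h, u, r:
δQ/Q = √((δh/h)² + (-1·δu/u)² + (3·δr/r)²) = √(0.00439 + 0.00974 + 0.00125) = 0.124
Q = 1566, so δQ = 0.124 × 1566 = 194.

194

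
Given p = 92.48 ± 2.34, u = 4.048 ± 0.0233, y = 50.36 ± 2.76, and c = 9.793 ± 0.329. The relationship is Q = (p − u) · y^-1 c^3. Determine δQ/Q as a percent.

Let w = p − u = 88.43. δw = √(δp² + δu²) = √(5.48 + 0.000543) = 2.34, so δw/w = 0.0265.
Q is then a monomial in w, y, c:
δQ/Q = √((δw/w)² + (-1·δy/y)² + (3·δc/c)²) = √(0.000700 + 0.00300 + 0.0102) = 0.118

11.8%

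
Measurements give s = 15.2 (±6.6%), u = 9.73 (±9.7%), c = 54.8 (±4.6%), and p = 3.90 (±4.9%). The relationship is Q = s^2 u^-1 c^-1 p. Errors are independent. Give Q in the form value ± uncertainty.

1.69 ± 0.299

Since Q is a product/quotient, work with relative uncertainties:
  (2·δs/s)² = (2×0.0660)² = 0.0174;  (-1·δu/u)² = (-1×0.0970)² = 0.00941;  (-1·δc/c)² = (-1×0.0460)² = 0.00212;  (1·δp/p)² = (1×0.0490)² = 0.00240
δQ/Q = √(0.0314) = 0.177
Q = 1.69, so δQ = 0.177 × 1.69 = 0.299.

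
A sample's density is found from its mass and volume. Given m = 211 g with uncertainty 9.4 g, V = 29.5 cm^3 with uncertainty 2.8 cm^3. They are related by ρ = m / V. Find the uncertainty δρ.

0.750 g/cm^3

Each factor contributes (exponent × relative error)² to (δρ/ρ)²:
  (1·δm/m)² = (1×0.0445)² = 0.00198;  (-1·δV/V)² = (-1×0.0949)² = 0.00901
δρ/ρ = √(0.0110) = 0.105
ρ = 7.15 g/cm^3, so δρ = 0.105 × 7.15 = 0.750 g/cm^3.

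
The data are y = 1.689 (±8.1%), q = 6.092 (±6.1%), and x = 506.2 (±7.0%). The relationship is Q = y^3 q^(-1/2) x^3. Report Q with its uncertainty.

(2.532 ± 0.817) × 10^8

Q is a product of powers, so relative uncertainties combine in quadrature:
  (3·δy/y)² = (3×0.0810)² = 0.0590;  (−½·δq/q)² = (-0.5×0.0610)² = 0.000930;  (3·δx/x)² = (3×0.0700)² = 0.0441
δQ/Q = √(0.104) = 0.323
Q = 2.532e+08, so δQ = 0.323 × 2.532e+08 = 8.17e+07.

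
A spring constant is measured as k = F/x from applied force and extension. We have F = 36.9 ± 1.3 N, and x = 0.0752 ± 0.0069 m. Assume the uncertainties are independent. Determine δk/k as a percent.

9.83%

For a monomial k ∝ F, x^-1, fractional errors add in quadrature:
  (1·δF/F)² = (1×0.0352)² = 0.00124;  (-1·δx/x)² = (-1×0.0918)² = 0.00842
δk/k = √(0.00966) = 0.0983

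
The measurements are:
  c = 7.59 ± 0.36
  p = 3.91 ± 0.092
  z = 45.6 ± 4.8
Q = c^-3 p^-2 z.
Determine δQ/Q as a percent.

18.3%

For a monomial Q ∝ c^-3, p^-2, z, fractional errors add in quadrature:
  (-3·δc/c)² = (-3×0.0474)² = 0.0202;  (-2·δp/p)² = (-2×0.0235)² = 0.00221;  (1·δz/z)² = (1×0.105)² = 0.0111
δQ/Q = √(0.0335) = 0.183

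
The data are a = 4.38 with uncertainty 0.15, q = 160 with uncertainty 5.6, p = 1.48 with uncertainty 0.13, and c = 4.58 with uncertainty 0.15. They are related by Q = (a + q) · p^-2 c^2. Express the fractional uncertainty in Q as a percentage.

Let u = a + q = 164. δu = √(δa² + δq²) = √(0.0225 + 31.4) = 5.60, so δu/u = 0.0341.
Q is then a monomial in u, p, c:
δQ/Q = √((δu/u)² + (-2·δp/p)² + (2·δc/c)²) = √(0.00116 + 0.0309 + 0.00429) = 0.191

19.1%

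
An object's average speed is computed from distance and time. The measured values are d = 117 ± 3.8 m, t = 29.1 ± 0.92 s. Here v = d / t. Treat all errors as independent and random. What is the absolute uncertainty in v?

Since v is a product/quotient, work with relative uncertainties:
  (1·δd/d)² = (1×0.0325)² = 0.00105;  (-1·δt/t)² = (-1×0.0316)² = 0.001000
δv/v = √(0.00205) = 0.0453
v = 4.02 m/s, so δv = 0.0453 × 4.02 = 0.182 m/s.

0.182 m/s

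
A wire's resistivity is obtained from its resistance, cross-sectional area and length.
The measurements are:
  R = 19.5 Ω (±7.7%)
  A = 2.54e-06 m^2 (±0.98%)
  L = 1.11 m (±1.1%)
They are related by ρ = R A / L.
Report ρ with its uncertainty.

Each factor contributes (exponent × relative error)² to (δρ/ρ)²:
  (1·δR/R)² = (1×0.0770)² = 0.00593;  (1·δA/A)² = (1×0.00980)² = 9.6e-05;  (-1·δL/L)² = (-1×0.0110)² = 0.000121
δρ/ρ = √(0.00615) = 0.0784
ρ = 4.46e-05 Ω·m, so δρ = 0.0784 × 4.46e-05 = 3.5e-06 Ω·m.

(4.46 ± 0.350) × 10^-5 Ω·m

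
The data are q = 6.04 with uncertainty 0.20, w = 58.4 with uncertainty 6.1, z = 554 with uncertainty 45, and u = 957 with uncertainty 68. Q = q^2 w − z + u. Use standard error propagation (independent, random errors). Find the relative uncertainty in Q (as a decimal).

Let p = q^2·w = 2130. δp/p = √((2·δq/q)² + (1·δw/w)²) = √(0.00439 + 0.0109) = 0.124, so δp = 263.
Q = p − z + u: δQ = √(δp² + δz² + δu²) = √(69400 + 2020 + 4620) = 276
Q = 2530, so δQ/Q = 276/2530 = 0.109.

0.109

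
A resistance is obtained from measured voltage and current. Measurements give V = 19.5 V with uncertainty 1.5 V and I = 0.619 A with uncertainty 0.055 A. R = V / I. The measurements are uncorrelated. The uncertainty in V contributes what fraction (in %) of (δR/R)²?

42.8%

(δR/R)² = (1·δV/V)² + (-1·δI/I)²
  V term: (1×0.0769)² = 0.00592
  I term: (-1×0.0889)² = 0.00789
Total = 0.0138. Share from V = 0.00592/0.0138 = 0.428.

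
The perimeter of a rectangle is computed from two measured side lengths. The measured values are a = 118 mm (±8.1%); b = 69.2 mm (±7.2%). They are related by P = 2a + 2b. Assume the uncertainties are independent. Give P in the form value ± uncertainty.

374 ± 21.6 mm

Sums and differences: (δP)² = Σ (cᵢ δxᵢ)².
  (2·δa)² = 365;  (2·δb)² = 99.3
δP = √(465) = 21.6 mm
P = 374 mm.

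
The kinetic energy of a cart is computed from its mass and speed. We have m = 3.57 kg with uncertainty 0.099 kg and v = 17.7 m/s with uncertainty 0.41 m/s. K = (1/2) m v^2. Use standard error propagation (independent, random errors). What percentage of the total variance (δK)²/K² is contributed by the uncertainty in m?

(δK/K)² = (1·δm/m)² + (2·δv/v)²
  m term: (1×0.0277)² = 0.000769
  v term: (2×0.0232)² = 0.00215
Total = 0.00292. Share from m = 0.000769/0.00292 = 0.264.

26.4%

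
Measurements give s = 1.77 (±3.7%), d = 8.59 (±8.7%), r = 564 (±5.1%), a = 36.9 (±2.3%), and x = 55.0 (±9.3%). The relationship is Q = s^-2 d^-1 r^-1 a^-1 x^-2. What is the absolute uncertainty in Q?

Products/powers → add relative errors in quadrature, weighted by exponent:
  (-2·δs/s)² = (-2×0.0370)² = 0.00548;  (-1·δd/d)² = (-1×0.0870)² = 0.00757;  (-1·δr/r)² = (-1×0.0510)² = 0.00260;  (-1·δa/a)² = (-1×0.0230)² = 0.000529;  (-2·δx/x)² = (-2×0.0930)² = 0.0346
δQ/Q = √(0.0508) = 0.225
Q = 5.9e-10, so δQ = 0.225 × 5.9e-10 = 1.33e-10.

1.33e-10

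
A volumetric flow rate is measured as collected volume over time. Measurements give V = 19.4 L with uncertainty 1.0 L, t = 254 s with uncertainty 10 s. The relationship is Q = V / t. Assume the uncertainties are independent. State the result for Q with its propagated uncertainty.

0.0764 ± 0.00495 L/s

Relative error in a monomial: (δQ/Q)² = Σ (nᵢ · δxᵢ/xᵢ)².
  (1·δV/V)² = (1×0.0515)² = 0.00266;  (-1·δt/t)² = (-1×0.0394)² = 0.00155
δQ/Q = √(0.00421) = 0.0649
Q = 0.0764 L/s, so δQ = 0.0649 × 0.0764 = 0.00495 L/s.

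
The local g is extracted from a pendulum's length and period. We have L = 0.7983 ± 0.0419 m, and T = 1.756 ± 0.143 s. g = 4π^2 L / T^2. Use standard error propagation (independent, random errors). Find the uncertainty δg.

1.75 m/s^2

For a monomial g ∝ L, T^-2, fractional errors add in quadrature:
  (1·δL/L)² = (1×0.0525)² = 0.00275;  (-2·δT/T)² = (-2×0.0814)² = 0.0265
δg/g = √(0.0293) = 0.171
g = 10.22 m/s^2, so δg = 0.171 × 10.22 = 1.75 m/s^2.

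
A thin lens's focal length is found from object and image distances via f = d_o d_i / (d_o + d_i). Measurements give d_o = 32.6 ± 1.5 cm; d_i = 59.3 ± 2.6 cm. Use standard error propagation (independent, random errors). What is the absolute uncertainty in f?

0.705 cm

∂f/∂d_o = (d_i/(d_o+d_i))² = 0.416;  ∂f/∂d_i = (d_o/(d_o+d_i))² = 0.126
δf = √((∂f/∂d_o · δd_o)² + (∂f/∂d_i · δd_i)²) = √(0.390 + 0.107) = 0.705 cm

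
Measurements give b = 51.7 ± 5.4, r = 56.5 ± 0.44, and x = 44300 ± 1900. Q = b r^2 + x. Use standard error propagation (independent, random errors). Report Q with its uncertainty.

Let p = b·r^2 = 1.65e+05. δp/p = √((1·δb/b)² + (2·δr/r)²) = √(0.0109 + 0.000243) = 0.106, so δp = 17400.
Q = p + x: δQ = √(δp² + δx²) = √(3.04e+08 + 3.61e+06) = 17500
Q = 2.09e+05.

(2.09 ± 0.175) × 10^5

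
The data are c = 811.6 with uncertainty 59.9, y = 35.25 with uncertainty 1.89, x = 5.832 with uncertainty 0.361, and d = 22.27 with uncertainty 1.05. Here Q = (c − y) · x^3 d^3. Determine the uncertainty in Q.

Let u = c − y = 776.4. δu = √(δc² + δy²) = √(3590 + 3.57) = 59.9, so δu/u = 0.0772.
Q is then a monomial in u, x, d:
δQ/Q = √((δu/u)² + (3·δx/x)² + (3·δd/d)²) = √(0.00596 + 0.0345 + 0.0200) = 0.246
Q = 1.701e+09, so δQ = 0.246 × 1.701e+09 = 4.18e+08.

4.18e+08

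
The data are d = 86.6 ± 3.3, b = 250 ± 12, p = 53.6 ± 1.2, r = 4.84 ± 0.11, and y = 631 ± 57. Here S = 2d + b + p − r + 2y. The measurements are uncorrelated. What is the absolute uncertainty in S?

Sums and differences: (δS)² = Σ (cᵢ δxᵢ)².
  (2·δd)² = 43.6;  (δb)² = 144;  (δp)² = 1.44;  (δr)² = 0.0121;  (2·δy)² = 13000
δS = √(13200) = 115

115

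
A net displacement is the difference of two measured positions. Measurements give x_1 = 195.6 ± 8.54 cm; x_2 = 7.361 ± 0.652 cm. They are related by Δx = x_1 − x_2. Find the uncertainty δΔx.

8.56 cm

Absolute uncertainties add in quadrature for a linear combination:
  (δx_1)² = 72.9;  (δx_2)² = 0.425
δΔx = √(73.4) = 8.56 cm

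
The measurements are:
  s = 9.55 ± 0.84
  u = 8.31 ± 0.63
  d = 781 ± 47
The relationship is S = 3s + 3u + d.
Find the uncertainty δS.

47.1

For a sum/difference, combine absolute errors in quadrature:
  (3·δs)² = 6.35;  (3·δu)² = 3.57;  (δd)² = 2210
δS = √(2220) = 47.1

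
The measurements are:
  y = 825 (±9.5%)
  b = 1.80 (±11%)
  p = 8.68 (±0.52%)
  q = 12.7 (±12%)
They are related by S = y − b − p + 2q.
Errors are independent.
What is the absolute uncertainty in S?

78.4

Absolute uncertainties add in quadrature for a linear combination:
  (δy)² = 6140;  (δb)² = 0.0392;  (δp)² = 0.00204;  (2·δq)² = 9.29
δS = √(6150) = 78.4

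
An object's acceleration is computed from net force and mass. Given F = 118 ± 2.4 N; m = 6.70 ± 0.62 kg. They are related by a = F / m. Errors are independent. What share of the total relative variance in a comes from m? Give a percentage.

(δa/a)² = (1·δF/F)² + (-1·δm/m)²
  F term: (1×0.0203)² = 0.000414
  m term: (-1×0.0925)² = 0.00856
Total = 0.00898. Share from m = 0.00856/0.00898 = 0.954.

95.4%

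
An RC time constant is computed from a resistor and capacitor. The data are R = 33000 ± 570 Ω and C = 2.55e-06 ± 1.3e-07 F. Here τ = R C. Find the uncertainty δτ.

0.00453 s

τ is a product of powers, so relative uncertainties combine in quadrature:
  (1·δR/R)² = (1×0.0173)² = 0.000298;  (1·δC/C)² = (1×0.0510)² = 0.00260
δτ/τ = √(0.00290) = 0.0538
τ = 0.0842 s, so δτ = 0.0538 × 0.0842 = 0.00453 s.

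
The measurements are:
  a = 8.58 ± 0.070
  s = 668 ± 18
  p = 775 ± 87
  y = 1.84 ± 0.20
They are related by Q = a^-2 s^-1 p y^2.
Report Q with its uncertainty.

0.0534 ± 0.0132

Relative error in a monomial: (δQ/Q)² = Σ (nᵢ · δxᵢ/xᵢ)².
  (-2·δa/a)² = (-2×0.00816)² = 0.000266;  (-1·δs/s)² = (-1×0.0269)² = 0.000726;  (1·δp/p)² = (1×0.112)² = 0.0126;  (2·δy/y)² = (2×0.109)² = 0.0473
δQ/Q = √(0.0609) = 0.247
Q = 0.0534, so δQ = 0.247 × 0.0534 = 0.0132.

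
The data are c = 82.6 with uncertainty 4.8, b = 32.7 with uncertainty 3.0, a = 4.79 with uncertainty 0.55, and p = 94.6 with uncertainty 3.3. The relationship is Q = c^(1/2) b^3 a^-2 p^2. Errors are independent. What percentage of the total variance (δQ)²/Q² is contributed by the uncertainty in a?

(δQ/Q)² = (½·δc/c)² + (3·δb/b)² + (-2·δa/a)² + (2·δp/p)²
  c term: (0.5×0.0581)² = 0.000844
  b term: (3×0.0917)² = 0.0758
  a term: (-2×0.115)² = 0.0527
  p term: (2×0.0349)² = 0.00487
Total = 0.134. Share from a = 0.0527/0.134 = 0.393.

39.3%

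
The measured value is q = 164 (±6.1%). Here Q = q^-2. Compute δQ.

4.54e-06

Q ∝ q^-2, so δQ/Q = |-2| · δq/q = 2 × 0.0610 = 0.122.
Q = 3.72e-05, so δQ = 0.122 × 3.72e-05 = 4.54e-06.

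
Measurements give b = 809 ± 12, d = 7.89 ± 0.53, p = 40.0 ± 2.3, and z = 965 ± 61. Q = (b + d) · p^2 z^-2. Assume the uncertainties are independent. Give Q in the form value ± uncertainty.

1.40 ± 0.241

Let u = b + d = 817. δu = √(δb² + δd²) = √(144 + 0.281) = 12.0, so δu/u = 0.0147.
Q is then a monomial in u, p, z:
δQ/Q = √((δu/u)² + (2·δp/p)² + (-2·δz/z)²) = √(0.000216 + 0.0132 + 0.0160) = 0.172
Q = 1.40, so δQ = 0.172 × 1.40 = 0.241.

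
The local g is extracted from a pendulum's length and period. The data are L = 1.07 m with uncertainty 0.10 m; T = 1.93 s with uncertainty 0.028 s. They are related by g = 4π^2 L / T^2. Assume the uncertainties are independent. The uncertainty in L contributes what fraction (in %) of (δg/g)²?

91.2%

(δg/g)² = (1·δL/L)² + (-2·δT/T)²
  L term: (1×0.0935)² = 0.00873
  T term: (-2×0.0145)² = 0.000842
Total = 0.00958. Share from L = 0.00873/0.00958 = 0.912.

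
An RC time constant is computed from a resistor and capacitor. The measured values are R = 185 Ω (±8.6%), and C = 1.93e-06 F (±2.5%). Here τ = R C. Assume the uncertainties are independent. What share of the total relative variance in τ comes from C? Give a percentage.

(δτ/τ)² = (1·δR/R)² + (1·δC/C)²
  R term: (1×0.0860)² = 0.00740
  C term: (1×0.0250)² = 0.000625
Total = 0.00802. Share from C = 0.000625/0.00802 = 0.0779.

7.79%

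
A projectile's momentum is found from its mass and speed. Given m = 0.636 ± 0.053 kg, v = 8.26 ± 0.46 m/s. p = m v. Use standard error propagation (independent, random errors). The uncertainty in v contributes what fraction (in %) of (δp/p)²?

(δp/p)² = (1·δm/m)² + (1·δv/v)²
  m term: (1×0.0833)² = 0.00694
  v term: (1×0.0557)² = 0.00310
Total = 0.0100. Share from v = 0.00310/0.0100 = 0.309.

30.9%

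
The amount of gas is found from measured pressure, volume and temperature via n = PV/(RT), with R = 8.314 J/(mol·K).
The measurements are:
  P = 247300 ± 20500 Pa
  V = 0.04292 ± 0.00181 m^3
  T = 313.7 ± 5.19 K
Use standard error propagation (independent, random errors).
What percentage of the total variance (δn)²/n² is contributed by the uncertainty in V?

(δn/n)² = (1·δP/P)² + (1·δV/V)² + (-1·δT/T)²
  P term: (1×0.0829)² = 0.00687
  V term: (1×0.0422)² = 0.00178
  T term: (-1×0.0165)² = 0.000274
Total = 0.00892. Share from V = 0.00178/0.00892 = 0.199.

19.9%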